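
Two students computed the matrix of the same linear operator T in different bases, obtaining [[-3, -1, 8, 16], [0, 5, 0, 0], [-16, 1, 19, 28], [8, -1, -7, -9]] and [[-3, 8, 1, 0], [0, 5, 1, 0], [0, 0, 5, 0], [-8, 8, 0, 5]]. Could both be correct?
Both have characteristic polynomial (x - 5)^3(x + 3), but the minimal polynomial of A is (x - 5)^3(x + 3) while the minimal polynomial of B is (x - 5)^2(x + 3). The minimal polynomial is a similarity invariant, so A and B are not similar.

No.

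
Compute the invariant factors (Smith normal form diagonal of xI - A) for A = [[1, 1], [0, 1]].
The Jordan structure of A has elementary divisors (x - 1)^2. Arranging the block sizes at each eigenvalue in decreasing order and taking row products gives the invariant factors.

Invariant factors (smallest first, each dividing the next): (x - 1)^2.

Check: the last factor (x - 1)^2 is the minimal polynomial, and the product (x - 1)^2 is the characteristic polynomial.

(x - 1)^2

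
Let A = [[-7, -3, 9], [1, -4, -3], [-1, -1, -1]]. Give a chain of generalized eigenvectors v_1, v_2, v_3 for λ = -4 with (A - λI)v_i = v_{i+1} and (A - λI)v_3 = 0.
v_1 = [[10, 0, 3]]^T, v_2 = [[-3, 1, -1]]^T, v_3 = [[-3, 0, -1]]^T

We seek v_1 ∈ ker((A + 4I)^3) \ ker((A + 4I)^2), then set v_{i+1} = (A + 4I) v_i.

One such chain is v_1 = [[10, 0, 3]]^T, v_2 = [[-3, 1, -1]]^T, v_3 = [[-3, 0, -1]]^T. Check: (A + 4I) v_3 = [[0, 0, 0]]^T = 0.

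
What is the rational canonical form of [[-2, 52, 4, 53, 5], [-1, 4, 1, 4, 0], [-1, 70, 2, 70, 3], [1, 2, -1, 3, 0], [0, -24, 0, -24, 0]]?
R = [[0, 0, 0, 0, -24], [1, 0, 0, 0, 46], [0, 1, 0, 0, -25], [0, 0, 1, 0, -3], [0, 0, 0, 1, 7]]

The invariant factors of A (the non-unit diagonal entries of the Smith normal form of xI - A over ℚ[x]) are (x - 6)(x - 1)(x^3 - 3x + 4), each dividing the next. The characteristic polynomial is their product, (x - 6)(x - 1)(x^3 - 3x + 4).

The rational canonical form is the block-diagonal matrix of companion matrices C(f_i):
R = [[0, 0, 0, 0, -24], [1, 0, 0, 0, 46], [0, 1, 0, 0, -25], [0, 0, 1, 0, -3], [0, 0, 0, 1, 7]].

Note the characteristic polynomial does not split into linear factors over ℚ, so A has no Jordan form over ℚ; the rational canonical form exists over any field.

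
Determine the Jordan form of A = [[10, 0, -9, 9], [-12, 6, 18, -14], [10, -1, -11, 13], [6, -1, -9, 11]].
The characteristic polynomial is det(xI - A) = (x - 4)^4, so the eigenvalues are 4 (algebraic multiplicity 4).

For λ = 4: rank(A - 4I) = 2, rank((A - 4I)^2) = 0. The eigenspace has dimension 4 - 2 = 2, so there are 2 Jordan blocks; the rank sequence gives block sizes [2, 2].

Assembling the blocks gives the Jordan form J above.

J = [[4, 1, 0, 0], [0, 4, 0, 0], [0, 0, 4, 1], [0, 0, 0, 4]]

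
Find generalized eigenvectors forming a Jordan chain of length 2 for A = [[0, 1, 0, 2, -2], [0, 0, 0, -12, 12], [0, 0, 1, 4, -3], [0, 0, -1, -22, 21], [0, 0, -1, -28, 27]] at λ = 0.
v_1 = [[0, 1, 0, 0, 0]]^T, v_2 = [[1, 0, 0, 0, 0]]^T

We seek v_1 ∈ ker(A^2) \ ker(A), then set v_{i+1} = A v_i.

One such chain is v_1 = [[0, 1, 0, 0, 0]]^T, v_2 = [[1, 0, 0, 0, 0]]^T. Check: A v_2 = [[0, 0, 0, 0, 0]]^T = 0.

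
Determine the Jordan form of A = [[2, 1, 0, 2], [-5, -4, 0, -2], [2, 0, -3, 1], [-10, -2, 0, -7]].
J = [[-3, 1, 0, 0], [0, -3, 0, 0], [0, 0, -3, 1], [0, 0, 0, -3]]

The characteristic polynomial is det(xI - A) = (x + 3)^4, so the eigenvalues are -3 (algebraic multiplicity 4).

For λ = -3: rank(A + 3I) = 2, rank((A + 3I)^2) = 0. The eigenspace has dimension 4 - 2 = 2, so there are 2 Jordan blocks; the rank sequence gives block sizes [2, 2].

Assembling the blocks gives the Jordan form J above.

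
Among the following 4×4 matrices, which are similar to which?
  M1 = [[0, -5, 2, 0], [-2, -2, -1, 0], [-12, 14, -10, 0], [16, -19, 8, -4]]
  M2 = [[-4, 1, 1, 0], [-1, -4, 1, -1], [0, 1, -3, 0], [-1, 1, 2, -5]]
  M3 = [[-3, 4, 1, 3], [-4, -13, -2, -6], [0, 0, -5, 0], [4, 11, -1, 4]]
Characteristic polynomials: χ_{M1} = (x + 4)^4, χ_{M2} = (x + 4)^4, χ_{M3} = (x + 2)(x + 5)^3.

{M1, M2}: invariant factors x + 4, (x + 4)^3.

{M3}: invariant factors x + 5, (x + 2)(x + 5)^2.

Matrices are similar if and only if their invariant-factor lists agree; the partition into similarity classes is {M1, M2}, {M3}.

2 classes: {M1, M2}, {M3}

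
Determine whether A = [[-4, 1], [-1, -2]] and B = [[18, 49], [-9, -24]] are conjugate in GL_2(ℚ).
Two matrices over a field are similar if and only if they have the same invariant factors.

Both A and B have characteristic polynomial (x + 3)^2 and minimal polynomial (x + 3)^2. Computing further, both have invariant factors (x + 3)^2. Hence A and B are similar.

Yes.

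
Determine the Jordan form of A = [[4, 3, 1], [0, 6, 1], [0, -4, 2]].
J = [[4, 1, 0], [0, 4, 1], [0, 0, 4]]

The characteristic polynomial is det(xI - A) = (x - 4)^3, so the eigenvalues are 4 (algebraic multiplicity 3).

For λ = 4: rank(A - 4I) = 2, rank((A - 4I)^2) = 1, rank((A - 4I)^3) = 0. The eigenspace has dimension 3 - 2 = 1, so there is 1 Jordan block; the rank sequence gives block sizes [3].

Assembling the blocks gives the Jordan form J above.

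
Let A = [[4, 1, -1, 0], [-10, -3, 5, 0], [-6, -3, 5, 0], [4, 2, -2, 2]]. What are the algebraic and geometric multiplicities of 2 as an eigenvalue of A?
The characteristic polynomial is (x - 2)^4, so the factor x - 2 appears with exponent 4: the algebraic multiplicity is 4.

rank(A - 2I) = 1, so the eigenspace has dimension 4 - 1 = 3: the geometric multiplicity is 3.

Since 3 < 4, A is not diagonalizable.

algebraic multiplicity 4, geometric multiplicity 3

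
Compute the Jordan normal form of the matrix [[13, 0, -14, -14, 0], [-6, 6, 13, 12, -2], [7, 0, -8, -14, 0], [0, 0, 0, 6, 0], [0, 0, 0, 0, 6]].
The characteristic polynomial is det(xI - A) = (x - 6)^4(x + 1), so the eigenvalues are -1 (algebraic multiplicity 1), 6 (algebraic multiplicity 4).

For λ = -1: algebraic multiplicity 1 gives one 1×1 block.

For λ = 6: rank(A - 6I) = 2, rank((A - 6I)^2) = 1. The eigenspace has dimension 5 - 2 = 3, so there are 3 Jordan blocks; the rank sequence gives block sizes [2, 1, 1].

Assembling the blocks gives the Jordan form J above.

J = [[-1, 0, 0, 0, 0], [0, 6, 1, 0, 0], [0, 0, 6, 0, 0], [0, 0, 0, 6, 0], [0, 0, 0, 0, 6]]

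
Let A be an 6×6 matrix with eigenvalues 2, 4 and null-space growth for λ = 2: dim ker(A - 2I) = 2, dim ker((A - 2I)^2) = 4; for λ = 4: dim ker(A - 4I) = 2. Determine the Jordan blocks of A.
λ = 2: successive nullity increments [2, 2] count blocks of size ≥ k; block sizes are [2, 2].
λ = 4: successive nullity increments [2] count blocks of size ≥ k; block sizes are [1, 1].

Jordan blocks: (2, 2), (2, 2), (4, 1), (4, 1)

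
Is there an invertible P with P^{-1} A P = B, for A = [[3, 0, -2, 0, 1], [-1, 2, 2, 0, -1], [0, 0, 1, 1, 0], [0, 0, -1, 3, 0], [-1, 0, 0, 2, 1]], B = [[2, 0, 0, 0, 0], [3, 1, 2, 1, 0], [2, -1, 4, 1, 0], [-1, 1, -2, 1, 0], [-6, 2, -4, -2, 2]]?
Two matrices over a field are similar if and only if they have the same invariant factors.

Both A and B have characteristic polynomial (x - 2)^5 and minimal polynomial (x - 2)^2. Computing further, both have invariant factors x - 2, (x - 2)^2, (x - 2)^2. Hence A and B are similar.

Yes.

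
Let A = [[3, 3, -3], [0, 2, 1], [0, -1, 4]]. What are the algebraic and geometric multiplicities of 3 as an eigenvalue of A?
The characteristic polynomial is (x - 3)^3, so the factor x - 3 appears with exponent 3: the algebraic multiplicity is 3.

rank(A - 3I) = 1, so the eigenspace has dimension 3 - 1 = 2: the geometric multiplicity is 2.

Since 2 < 3, A is not diagonalizable.

algebraic multiplicity 3, geometric multiplicity 2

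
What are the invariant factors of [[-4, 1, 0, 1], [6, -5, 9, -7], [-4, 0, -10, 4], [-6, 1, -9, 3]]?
The Jordan structure of A has elementary divisors (x + 4)^2, (x + 4)^2. Arranging the block sizes at each eigenvalue in decreasing order and taking row products gives the invariant factors.

Invariant factors (smallest first, each dividing the next): (x + 4)^2, (x + 4)^2.

Check: the last factor (x + 4)^2 is the minimal polynomial, and the product (x + 4)^4 is the characteristic polynomial.

(x + 4)^2, (x + 4)^2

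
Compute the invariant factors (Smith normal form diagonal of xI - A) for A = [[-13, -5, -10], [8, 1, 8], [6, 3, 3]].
The Jordan structure of A has elementary divisors (x + 3)^2, (x + 3). Arranging the block sizes at each eigenvalue in decreasing order and taking row products gives the invariant factors.

Invariant factors (smallest first, each dividing the next): x + 3, (x + 3)^2.

Check: the last factor (x + 3)^2 is the minimal polynomial, and the product (x + 3)^3 is the characteristic polynomial.

x + 3, (x + 3)^2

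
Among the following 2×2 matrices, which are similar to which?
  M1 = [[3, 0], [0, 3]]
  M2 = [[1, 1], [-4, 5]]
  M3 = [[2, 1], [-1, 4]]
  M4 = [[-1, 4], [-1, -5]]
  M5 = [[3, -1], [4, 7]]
4 classes: {M1}, {M2, M3}, {M4}, {M5}

Characteristic polynomials: χ_{M1} = (x - 3)^2, χ_{M2} = (x - 3)^2, χ_{M3} = (x - 3)^2, χ_{M4} = (x + 3)^2, χ_{M5} = (x - 5)^2.

{M1}: invariant factors x - 3, x - 3.

{M2, M3}: invariant factors (x - 3)^2.

{M4}: invariant factors (x + 3)^2.

{M5}: invariant factors (x - 5)^2.

Matrices are similar if and only if their invariant-factor lists agree; the partition into similarity classes is {M1}, {M2, M3}, {M4}, {M5}.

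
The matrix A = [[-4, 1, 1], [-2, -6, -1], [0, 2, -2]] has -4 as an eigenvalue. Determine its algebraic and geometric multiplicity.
The characteristic polynomial is (x + 4)^3, so the factor x + 4 appears with exponent 3: the algebraic multiplicity is 3.

rank(A + 4I) = 2, so the eigenspace has dimension 3 - 2 = 1: the geometric multiplicity is 1.

Since 1 < 3, A is not diagonalizable.

algebraic multiplicity 3, geometric multiplicity 1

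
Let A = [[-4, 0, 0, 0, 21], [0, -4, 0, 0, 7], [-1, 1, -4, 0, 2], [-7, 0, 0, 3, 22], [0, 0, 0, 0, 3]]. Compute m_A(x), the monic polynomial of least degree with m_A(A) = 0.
The characteristic polynomial factors as (x - 3)^2(x + 4)^3. The minimal polynomial is ∏(x - λ)^{k_λ} where k_λ is the size of the largest Jordan block at λ.

For λ = -4: rank(A + 4I) = 3, and the largest Jordan block has size 2 (the smallest k with rank((A + 4I)^k) = rank((A + 4I)^(k+1))).
For λ = 3: rank(A - 3I) = 4, and the largest Jordan block has size 2 (the smallest k with rank((A - 3I)^k) = rank((A - 3I)^(k+1))).

So m_A(x) = (x - 3)^2(x + 4)^2.

m_A(x) = (x - 3)^2(x + 4)^2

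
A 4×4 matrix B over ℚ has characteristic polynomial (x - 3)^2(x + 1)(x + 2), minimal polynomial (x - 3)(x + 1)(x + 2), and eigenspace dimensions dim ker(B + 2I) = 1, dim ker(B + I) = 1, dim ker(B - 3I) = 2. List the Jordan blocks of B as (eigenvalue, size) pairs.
Jordan blocks: (-2, 1), (-1, 1), (3, 1), (3, 1)

λ = -2: algebraic multiplicity 1 (exponent in χ_B), largest block size 1 (exponent in m_B), 1 block (geometric multiplicity). This forces block sizes [1].
λ = -1: algebraic multiplicity 1 (exponent in χ_B), largest block size 1 (exponent in m_B), 1 block (geometric multiplicity). This forces block sizes [1].
λ = 3: algebraic multiplicity 2 (exponent in χ_B), largest block size 1 (exponent in m_B), 2 blocks (geometric multiplicity). These force block sizes [1, 1].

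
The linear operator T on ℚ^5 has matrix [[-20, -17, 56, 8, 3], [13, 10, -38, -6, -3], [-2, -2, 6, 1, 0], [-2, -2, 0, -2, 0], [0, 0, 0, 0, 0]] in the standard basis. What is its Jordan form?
J = [[-3, 1, 0, 0, 0], [0, -3, 0, 0, 0], [0, 0, 0, 1, 0], [0, 0, 0, 0, 0], [0, 0, 0, 0, 0]]

The characteristic polynomial is det(xI - A) = x^3(x + 3)^2, so the eigenvalues are -3 (algebraic multiplicity 2), 0 (algebraic multiplicity 3).

For λ = -3: rank(A + 3I) = 4, rank((A + 3I)^2) = 3. The eigenspace has dimension 5 - 4 = 1, so there is 1 Jordan block; the rank sequence gives block sizes [2].

For λ = 0: rank(A) = 3, rank(A^2) = 2. The eigenspace has dimension 5 - 3 = 2, so there are 2 Jordan blocks; the rank sequence gives block sizes [2, 1].

Assembling the blocks gives the Jordan form J above.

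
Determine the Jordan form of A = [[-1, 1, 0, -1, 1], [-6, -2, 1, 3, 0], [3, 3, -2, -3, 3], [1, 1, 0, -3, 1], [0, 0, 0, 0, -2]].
J = [[-2, 1, 0, 0, 0], [0, -2, 1, 0, 0], [0, 0, -2, 0, 0], [0, 0, 0, -2, 0], [0, 0, 0, 0, -2]]

The characteristic polynomial is det(xI - A) = (x + 2)^5, so the eigenvalues are -2 (algebraic multiplicity 5).

For λ = -2: rank(A + 2I) = 2, rank((A + 2I)^2) = 1, rank((A + 2I)^3) = 0. The eigenspace has dimension 5 - 2 = 3, so there are 3 Jordan blocks; the rank sequence gives block sizes [3, 1, 1].

Assembling the blocks gives the Jordan form J above.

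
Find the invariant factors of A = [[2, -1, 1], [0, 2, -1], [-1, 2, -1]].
(x - 1)^3

The Jordan structure of A has elementary divisors (x - 1)^3. Arranging the block sizes at each eigenvalue in decreasing order and taking row products gives the invariant factors.

Invariant factors (smallest first, each dividing the next): (x - 1)^3.

Check: the last factor (x - 1)^3 is the minimal polynomial, and the product (x - 1)^3 is the characteristic polynomial.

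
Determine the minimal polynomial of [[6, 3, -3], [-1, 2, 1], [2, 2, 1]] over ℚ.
m_A(x) = (x - 3)^2

The characteristic polynomial factors as (x - 3)^3. The minimal polynomial is ∏(x - λ)^{k_λ} where k_λ is the size of the largest Jordan block at λ.

For λ = 3: rank(A - 3I) = 1, and the largest Jordan block has size 2 (the smallest k with rank((A - 3I)^k) = rank((A - 3I)^(k+1))).

So m_A(x) = (x - 3)^2.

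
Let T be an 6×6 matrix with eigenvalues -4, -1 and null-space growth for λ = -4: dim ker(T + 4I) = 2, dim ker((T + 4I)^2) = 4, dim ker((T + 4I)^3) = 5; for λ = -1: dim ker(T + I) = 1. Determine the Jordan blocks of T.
λ = -4: successive nullity increments [2, 2, 1] count blocks of size ≥ k; block sizes are [3, 2].
λ = -1: successive nullity increments [1] count blocks of size ≥ k; block sizes are [1].

Jordan blocks: (-4, 3), (-4, 2), (-1, 1)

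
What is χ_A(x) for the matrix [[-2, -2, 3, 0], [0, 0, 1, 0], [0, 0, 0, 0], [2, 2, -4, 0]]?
xI - A = [[x + 2, 2, -3, 0], [0, x, -1, 0], [0, 0, x, 0], [-2, -2, 4, x]].

Expanding det(xI - A) along the first row:
det(xI - A) = + (x + 2)·det([[x, -1, 0], [0, x, 0], [-2, 4, x]]) - (2)·det([[0, -1, 0], [0, x, 0], [-2, 4, x]]) + (-3)·det([[0, x, 0], [0, 0, 0], [-2, -2, x]]) - (0)·det([[0, x, -1], [0, 0, x], [-2, -2, 4]]).

Evaluating gives χ_A(x) = x^4 + 2x^3 = x^3(x + 2).

χ_A(x) = x^3(x + 2)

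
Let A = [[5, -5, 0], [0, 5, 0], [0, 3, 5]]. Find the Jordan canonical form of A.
The characteristic polynomial is det(xI - A) = (x - 5)^3, so the eigenvalues are 5 (algebraic multiplicity 3).

For λ = 5: rank(A - 5I) = 1, rank((A - 5I)^2) = 0. The eigenspace has dimension 3 - 1 = 2, so there are 2 Jordan blocks; the rank sequence gives block sizes [2, 1].

Assembling the blocks gives the Jordan form J above.

J = [[5, 1, 0], [0, 5, 0], [0, 0, 5]]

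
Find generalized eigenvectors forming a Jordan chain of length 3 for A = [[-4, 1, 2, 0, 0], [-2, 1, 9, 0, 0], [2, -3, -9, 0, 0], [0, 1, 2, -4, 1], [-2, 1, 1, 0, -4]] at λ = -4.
We seek v_1 ∈ ker((A + 4I)^3) \ ker((A + 4I)^2), then set v_{i+1} = (A + 4I) v_i.

One such chain is v_1 = [[0, -2, 1, 0, 0]]^T, v_2 = [[0, -1, 1, 0, -1]]^T, v_3 = [[1, 4, -2, 0, 0]]^T. Check: (A + 4I) v_3 = [[0, 0, 0, 0, 0]]^T = 0.

v_1 = [[0, -2, 1, 0, 0]]^T, v_2 = [[0, -1, 1, 0, -1]]^T, v_3 = [[1, 4, -2, 0, 0]]^T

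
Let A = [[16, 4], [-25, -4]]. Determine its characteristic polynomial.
xI - A = [[x - 16, -4], [25, x + 4]].

Expanding det(xI - A) along the first row:
det(xI - A) = + (x - 16)·det([[x + 4]]) - (-4)·det([[25]]).

Evaluating gives χ_A(x) = x^2 - 12x + 36 = (x - 6)^2.

χ_A(x) = (x - 6)^2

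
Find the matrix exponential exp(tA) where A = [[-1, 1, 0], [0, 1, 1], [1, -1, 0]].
A has Jordan form J = [[0, 1, 0], [0, 0, 1], [0, 0, 0]] with A = PJP^{-1}, so e^{tA} = P e^{tJ} P^{-1}.

For a Jordan block J_k(λ), e^{tJ_k(λ)} = e^{λt} · (I + tN + t^2 N^2/2! + ... + t^{k-1} N^{k-1}/(k-1)!) where N is the nilpotent superdiagonal part.

Assembling the blocks and conjugating back gives the entries of e^{tA} as shown above.

e^{tA} = [[t^2/2 - t + 1, t, t^2/2], [t^2/2, t + 1, t*(t + 2)/2], [t*(2 - t)/2, -t, 1 - t^2/2]]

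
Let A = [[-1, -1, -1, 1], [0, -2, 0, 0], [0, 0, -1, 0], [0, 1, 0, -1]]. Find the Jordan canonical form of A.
The characteristic polynomial is det(xI - A) = (x + 1)^3(x + 2), so the eigenvalues are -2 (algebraic multiplicity 1), -1 (algebraic multiplicity 3).

For λ = -2: algebraic multiplicity 1 gives one 1×1 block.

For λ = -1: rank(A + I) = 2, rank((A + I)^2) = 1. The eigenspace has dimension 4 - 2 = 2, so there are 2 Jordan blocks; the rank sequence gives block sizes [2, 1].

Assembling the blocks gives the Jordan form J above.

J = [[-2, 0, 0, 0], [0, -1, 1, 0], [0, 0, -1, 0], [0, 0, 0, -1]]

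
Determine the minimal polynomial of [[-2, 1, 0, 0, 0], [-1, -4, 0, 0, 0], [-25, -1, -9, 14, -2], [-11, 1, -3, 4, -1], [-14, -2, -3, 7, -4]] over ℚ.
m_A(x) = (x + 3)^2

The characteristic polynomial factors as (x + 3)^5. The minimal polynomial is ∏(x - λ)^{k_λ} where k_λ is the size of the largest Jordan block at λ.

For λ = -3: rank(A + 3I) = 2, and the largest Jordan block has size 2 (the smallest k with rank((A + 3I)^k) = rank((A + 3I)^(k+1))).

So m_A(x) = (x + 3)^2.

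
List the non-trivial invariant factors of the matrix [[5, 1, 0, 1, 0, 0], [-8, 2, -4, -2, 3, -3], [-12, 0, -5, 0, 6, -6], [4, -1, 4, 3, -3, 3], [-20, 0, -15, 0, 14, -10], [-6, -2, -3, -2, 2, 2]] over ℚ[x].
(x - 4)(x - 3), (x - 4)^2(x - 3)^2

The Jordan structure of A has elementary divisors (x - 3)^2, (x - 3), (x - 4)^2, (x - 4). Arranging the block sizes at each eigenvalue in decreasing order and taking row products gives the invariant factors.

Invariant factors (smallest first, each dividing the next): (x - 4)(x - 3), (x - 4)^2(x - 3)^2.

Check: the last factor (x - 4)^2(x - 3)^2 is the minimal polynomial, and the product (x - 4)^3(x - 3)^3 is the characteristic polynomial.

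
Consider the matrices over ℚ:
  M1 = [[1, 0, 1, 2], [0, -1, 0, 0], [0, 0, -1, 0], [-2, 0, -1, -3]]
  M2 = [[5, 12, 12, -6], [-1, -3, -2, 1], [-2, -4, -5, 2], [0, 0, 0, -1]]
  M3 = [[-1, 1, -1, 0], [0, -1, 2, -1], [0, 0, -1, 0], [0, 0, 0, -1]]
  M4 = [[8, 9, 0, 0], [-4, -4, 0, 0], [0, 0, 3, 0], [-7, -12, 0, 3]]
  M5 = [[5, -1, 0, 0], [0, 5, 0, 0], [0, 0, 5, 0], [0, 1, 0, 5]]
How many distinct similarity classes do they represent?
4 classes: {M1, M2}, {M3}, {M4}, {M5}

Characteristic polynomials: χ_{M1} = (x + 1)^4, χ_{M2} = (x + 1)^4, χ_{M3} = (x + 1)^4, χ_{M4} = (x - 3)^2(x - 2)^2, χ_{M5} = (x - 5)^4.

{M1, M2}: invariant factors x + 1, x + 1, (x + 1)^2.

{M3}: invariant factors x + 1, (x + 1)^3.

{M4}: invariant factors x - 3, (x - 3)(x - 2)^2.

{M5}: invariant factors x - 5, x - 5, (x - 5)^2.

Matrices are similar if and only if their invariant-factor lists agree; the partition into similarity classes is {M1, M2}, {M3}, {M4}, {M5}.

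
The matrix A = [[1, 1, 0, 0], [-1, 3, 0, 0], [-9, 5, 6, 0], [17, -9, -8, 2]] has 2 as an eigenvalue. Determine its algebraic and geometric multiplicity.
algebraic multiplicity 3, geometric multiplicity 2

The characteristic polynomial is (x - 6)(x - 2)^3, so the factor x - 2 appears with exponent 3: the algebraic multiplicity is 3.

rank(A - 2I) = 2, so the eigenspace has dimension 4 - 2 = 2: the geometric multiplicity is 2.

Since 2 < 3, A is not diagonalizable.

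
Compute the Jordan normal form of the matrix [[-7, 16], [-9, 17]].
The characteristic polynomial is det(xI - A) = (x - 5)^2, so the eigenvalues are 5 (algebraic multiplicity 2).

For λ = 5: rank(A - 5I) = 1, rank((A - 5I)^2) = 0. The eigenspace has dimension 2 - 1 = 1, so there is 1 Jordan block; the rank sequence gives block sizes [2].

Assembling the blocks gives the Jordan form J above.

J = [[5, 1], [0, 5]]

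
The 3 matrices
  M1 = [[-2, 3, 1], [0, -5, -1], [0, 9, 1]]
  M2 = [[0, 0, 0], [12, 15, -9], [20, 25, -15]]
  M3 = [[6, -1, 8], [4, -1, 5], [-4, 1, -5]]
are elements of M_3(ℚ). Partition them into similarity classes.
Characteristic polynomials: χ_{M1} = (x + 2)^3, χ_{M2} = x^3, χ_{M3} = x^3.

{M1}: invariant factors x + 2, (x + 2)^2.

{M2}: invariant factors x, x^2.

{M3}: invariant factors x^3.

Matrices are similar if and only if their invariant-factor lists agree; the partition into similarity classes is {M1}, {M2}, {M3}.

3 classes: {M1}, {M2}, {M3}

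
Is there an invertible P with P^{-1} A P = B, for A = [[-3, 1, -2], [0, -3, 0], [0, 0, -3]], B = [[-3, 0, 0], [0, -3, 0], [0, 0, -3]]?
No.

Both have characteristic polynomial (x + 3)^3, but the minimal polynomial of A is (x + 3)^2 while the minimal polynomial of B is x + 3. The minimal polynomial is a similarity invariant, so A and B are not similar.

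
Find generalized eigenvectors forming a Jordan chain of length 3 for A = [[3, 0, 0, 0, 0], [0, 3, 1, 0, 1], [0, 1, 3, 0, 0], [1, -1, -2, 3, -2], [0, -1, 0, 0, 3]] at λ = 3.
v_1 = [[0, 0, 1, 0, 0]]^T, v_2 = [[0, 1, 0, -2, 0]]^T, v_3 = [[0, 0, 1, -1, -1]]^T

We seek v_1 ∈ ker((A - 3I)^3) \ ker((A - 3I)^2), then set v_{i+1} = (A - 3I) v_i.

One such chain is v_1 = [[0, 0, 1, 0, 0]]^T, v_2 = [[0, 1, 0, -2, 0]]^T, v_3 = [[0, 0, 1, -1, -1]]^T. Check: (A - 3I) v_3 = [[0, 0, 0, 0, 0]]^T = 0.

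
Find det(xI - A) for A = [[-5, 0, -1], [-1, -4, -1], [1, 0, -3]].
xI - A = [[x + 5, 0, 1], [1, x + 4, 1], [-1, 0, x + 3]].

Expanding det(xI - A) along the first row:
det(xI - A) = + (x + 5)·det([[x + 4, 1], [0, x + 3]]) - (0)·det([[1, 1], [-1, x + 3]]) + (1)·det([[1, x + 4], [-1, 0]]).

Evaluating gives χ_A(x) = x^3 + 12x^2 + 48x + 64 = (x + 4)^3.

χ_A(x) = (x + 4)^3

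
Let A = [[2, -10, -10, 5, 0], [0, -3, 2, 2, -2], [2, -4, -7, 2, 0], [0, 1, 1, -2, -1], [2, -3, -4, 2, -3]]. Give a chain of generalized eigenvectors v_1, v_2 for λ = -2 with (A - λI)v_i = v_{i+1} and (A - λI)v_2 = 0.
We seek v_1 ∈ ker((A + 2I)^2) \ ker(A + 2I), then set v_{i+1} = (A + 2I) v_i.

One such chain is v_1 = [[10, -2, 4, -3, 2]]^T, v_2 = [[5, 0, 2, 0, 2]]^T. Check: (A + 2I) v_2 = [[0, 0, 0, 0, 0]]^T = 0.

v_1 = [[10, -2, 4, -3, 2]]^T, v_2 = [[5, 0, 2, 0, 2]]^T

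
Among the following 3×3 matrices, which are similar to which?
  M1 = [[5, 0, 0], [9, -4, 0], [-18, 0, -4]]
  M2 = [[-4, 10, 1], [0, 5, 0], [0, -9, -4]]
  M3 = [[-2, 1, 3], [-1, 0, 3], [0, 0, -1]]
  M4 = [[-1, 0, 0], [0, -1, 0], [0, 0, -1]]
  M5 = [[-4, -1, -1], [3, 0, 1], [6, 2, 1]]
4 classes: {M1}, {M2}, {M3, M5}, {M4}

Characteristic polynomials: χ_{M1} = (x - 5)(x + 4)^2, χ_{M2} = (x - 5)(x + 4)^2, χ_{M3} = (x + 1)^3, χ_{M4} = (x + 1)^3, χ_{M5} = (x + 1)^3.

{M1}: invariant factors x + 4, (x - 5)(x + 4).

{M2}: invariant factors (x - 5)(x + 4)^2.

{M3, M5}: invariant factors x + 1, (x + 1)^2.

{M4}: invariant factors x + 1, x + 1, x + 1.

Matrices are similar if and only if their invariant-factor lists agree; the partition into similarity classes is {M1}, {M2}, {M3, M5}, {M4}.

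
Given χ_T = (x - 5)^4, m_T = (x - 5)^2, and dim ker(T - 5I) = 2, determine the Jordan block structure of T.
Jordan blocks: (5, 2), (5, 2)

λ = 5: algebraic multiplicity 4 (exponent in χ_T), largest block size 2 (exponent in m_T), 2 blocks (geometric multiplicity). These force block sizes [2, 2].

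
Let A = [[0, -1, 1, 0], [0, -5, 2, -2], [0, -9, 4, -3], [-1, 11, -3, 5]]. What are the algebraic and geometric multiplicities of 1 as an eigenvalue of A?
The characteristic polynomial is (x - 1)^4, so the factor x - 1 appears with exponent 4: the algebraic multiplicity is 4.

rank(A - I) = 2, so the eigenspace has dimension 4 - 2 = 2: the geometric multiplicity is 2.

Since 2 < 4, A is not diagonalizable.

algebraic multiplicity 4, geometric multiplicity 2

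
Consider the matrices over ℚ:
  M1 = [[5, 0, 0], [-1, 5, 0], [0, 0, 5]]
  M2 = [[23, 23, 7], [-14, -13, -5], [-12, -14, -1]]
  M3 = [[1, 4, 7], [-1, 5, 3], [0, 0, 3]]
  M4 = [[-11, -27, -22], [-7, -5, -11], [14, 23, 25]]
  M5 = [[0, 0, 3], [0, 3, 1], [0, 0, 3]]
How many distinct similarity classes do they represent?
Characteristic polynomials: χ_{M1} = (x - 5)^3, χ_{M2} = (x - 3)^3, χ_{M3} = (x - 3)^3, χ_{M4} = (x - 3)^3, χ_{M5} = x(x - 3)^2.

{M1}: invariant factors x - 5, (x - 5)^2.

{M2, M3, M4}: invariant factors (x - 3)^3.

{M5}: invariant factors x(x - 3)^2.

Matrices are similar if and only if their invariant-factor lists agree; the partition into similarity classes is {M1}, {M2, M3, M4}, {M5}.

3 classes: {M1}, {M2, M3, M4}, {M5}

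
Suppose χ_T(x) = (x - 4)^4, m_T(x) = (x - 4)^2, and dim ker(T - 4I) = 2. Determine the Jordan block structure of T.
Jordan blocks: (4, 2), (4, 2)

λ = 4: algebraic multiplicity 4 (exponent in χ_T), largest block size 2 (exponent in m_T), 2 blocks (geometric multiplicity). These force block sizes [2, 2].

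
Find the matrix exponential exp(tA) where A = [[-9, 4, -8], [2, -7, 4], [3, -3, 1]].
e^{tA} = [[(1 - 4*t)*e^{-5*t}, 4*t*e^{-5*t}, -8*t*e^{-5*t}], [2*t*e^{-5*t}, (1 - 2*t)*e^{-5*t}, 4*t*e^{-5*t}], [3*t*e^{-5*t}, -3*t*e^{-5*t}, (6*t + 1)*e^{-5*t}]]

A has Jordan form J = [[-5, 1, 0], [0, -5, 0], [0, 0, -5]] with A = PJP^{-1}, so e^{tA} = P e^{tJ} P^{-1}.

For a Jordan block J_k(λ), e^{tJ_k(λ)} = e^{λt} · (I + tN + t^2 N^2/2! + ... + t^{k-1} N^{k-1}/(k-1)!) where N is the nilpotent superdiagonal part.

Assembling the blocks and conjugating back gives the entries of e^{tA} as shown above.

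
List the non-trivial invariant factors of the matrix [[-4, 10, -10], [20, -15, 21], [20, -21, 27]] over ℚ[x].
The Jordan structure of A has elementary divisors (x + 4), (x - 6)^2. Arranging the block sizes at each eigenvalue in decreasing order and taking row products gives the invariant factors.

Invariant factors (smallest first, each dividing the next): (x - 6)^2(x + 4).

Check: the last factor (x - 6)^2(x + 4) is the minimal polynomial, and the product (x - 6)^2(x + 4) is the characteristic polynomial.

(x - 6)^2(x + 4)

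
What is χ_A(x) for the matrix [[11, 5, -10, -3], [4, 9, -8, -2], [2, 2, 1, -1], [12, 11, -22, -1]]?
χ_A(x) = (x - 5)^4

xI - A = [[x - 11, -5, 10, 3], [-4, x - 9, 8, 2], [-2, -2, x - 1, 1], [-12, -11, 22, x + 1]].

Expanding det(xI - A) along the first row:
det(xI - A) = + (x - 11)·det([[x - 9, 8, 2], [-2, x - 1, 1], [-11, 22, x + 1]]) - (-5)·det([[-4, 8, 2], [-2, x - 1, 1], [-12, 22, x + 1]]) + (10)·det([[-4, x - 9, 2], [-2, -2, 1], [-12, -11, x + 1]]) - (3)·det([[-4, x - 9, 8], [-2, -2, x - 1], [-12, -11, 22]]).

Evaluating gives χ_A(x) = x^4 - 20x^3 + 150x^2 - 500x + 625 = (x - 5)^4.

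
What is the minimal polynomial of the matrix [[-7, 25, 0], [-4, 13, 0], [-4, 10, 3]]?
The characteristic polynomial factors as (x - 3)^3. The minimal polynomial is ∏(x - λ)^{k_λ} where k_λ is the size of the largest Jordan block at λ.

For λ = 3: rank(A - 3I) = 1, and the largest Jordan block has size 2 (the smallest k with rank((A - 3I)^k) = rank((A - 3I)^(k+1))).

So m_A(x) = (x - 3)^2.

m_A(x) = (x - 3)^2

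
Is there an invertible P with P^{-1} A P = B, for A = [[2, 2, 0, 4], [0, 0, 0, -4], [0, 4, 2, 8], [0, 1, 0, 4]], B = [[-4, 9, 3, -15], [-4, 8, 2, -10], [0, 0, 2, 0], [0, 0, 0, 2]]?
Yes.

Two matrices over a field are similar if and only if they have the same invariant factors.

Both A and B have characteristic polynomial (x - 2)^4 and minimal polynomial (x - 2)^2. Computing further, both have invariant factors x - 2, x - 2, (x - 2)^2. Hence A and B are similar.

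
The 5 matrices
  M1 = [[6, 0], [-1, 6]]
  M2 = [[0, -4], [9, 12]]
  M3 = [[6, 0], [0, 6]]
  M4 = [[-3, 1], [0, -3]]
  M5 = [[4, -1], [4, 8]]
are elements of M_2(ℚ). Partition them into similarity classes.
Characteristic polynomials: χ_{M1} = (x - 6)^2, χ_{M2} = (x - 6)^2, χ_{M3} = (x - 6)^2, χ_{M4} = (x + 3)^2, χ_{M5} = (x - 6)^2.

{M1, M2, M5}: invariant factors (x - 6)^2.

{M3}: invariant factors x - 6, x - 6.

{M4}: invariant factors (x + 3)^2.

Matrices are similar if and only if their invariant-factor lists agree; the partition into similarity classes is {M1, M2, M5}, {M3}, {M4}.

3 classes: {M1, M2, M5}, {M3}, {M4}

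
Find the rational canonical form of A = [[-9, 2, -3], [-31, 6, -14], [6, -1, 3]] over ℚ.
R = [[0, 0, -3], [1, 0, -3], [0, 1, 0]]

The invariant factors of A (the non-unit diagonal entries of the Smith normal form of xI - A over ℚ[x]) are x^3 + 3x + 3, each dividing the next. The characteristic polynomial is their product, x^3 + 3x + 3.

The rational canonical form is the block-diagonal matrix of companion matrices C(f_i):
R = [[0, 0, -3], [1, 0, -3], [0, 1, 0]].

Note the characteristic polynomial does not split into linear factors over ℚ, so A has no Jordan form over ℚ; the rational canonical form exists over any field.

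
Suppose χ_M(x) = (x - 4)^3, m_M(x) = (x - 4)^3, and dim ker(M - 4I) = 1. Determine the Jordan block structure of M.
Jordan blocks: (4, 3)

λ = 4: algebraic multiplicity 3 (exponent in χ_M), largest block size 3 (exponent in m_M), 1 block (geometric multiplicity). This forces block sizes [3].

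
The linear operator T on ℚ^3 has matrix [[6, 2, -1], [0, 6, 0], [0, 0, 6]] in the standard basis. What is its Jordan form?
The characteristic polynomial is det(xI - A) = (x - 6)^3, so the eigenvalues are 6 (algebraic multiplicity 3).

For λ = 6: rank(A - 6I) = 1, rank((A - 6I)^2) = 0. The eigenspace has dimension 3 - 1 = 2, so there are 2 Jordan blocks; the rank sequence gives block sizes [2, 1].

Assembling the blocks gives the Jordan form J above.

J = [[6, 1, 0], [0, 6, 0], [0, 0, 6]]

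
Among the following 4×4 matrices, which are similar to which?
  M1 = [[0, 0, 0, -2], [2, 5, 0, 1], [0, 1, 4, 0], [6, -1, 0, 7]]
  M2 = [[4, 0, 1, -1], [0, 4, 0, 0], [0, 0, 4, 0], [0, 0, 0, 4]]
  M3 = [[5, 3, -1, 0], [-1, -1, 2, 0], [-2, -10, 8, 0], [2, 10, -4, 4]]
Characteristic polynomials: χ_{M1} = (x - 4)^4, χ_{M2} = (x - 4)^4, χ_{M3} = (x - 4)^4.

{M1, M3}: invariant factors x - 4, (x - 4)^3.

{M2}: invariant factors x - 4, x - 4, (x - 4)^2.

Matrices are similar if and only if their invariant-factor lists agree; the partition into similarity classes is {M1, M3}, {M2}.

2 classes: {M1, M3}, {M2}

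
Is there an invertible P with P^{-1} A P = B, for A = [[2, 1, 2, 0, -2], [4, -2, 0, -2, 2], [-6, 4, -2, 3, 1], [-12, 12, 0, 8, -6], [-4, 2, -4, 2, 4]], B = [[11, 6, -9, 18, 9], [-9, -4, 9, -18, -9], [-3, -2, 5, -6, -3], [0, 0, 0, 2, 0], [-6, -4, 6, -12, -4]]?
No.

Both have characteristic polynomial (x - 2)^5 and minimal polynomial (x - 2)^2. But rank(A - 2I) = 2 for A while rank(B - 2I) = 1 for B, so the number of Jordan blocks at λ = 2 differs. A and B are not similar.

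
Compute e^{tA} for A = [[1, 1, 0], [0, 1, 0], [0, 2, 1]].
e^{tA} = [[e^{t}, t*e^{t}, 0], [0, e^{t}, 0], [0, 2*t*e^{t}, e^{t}]]

A has Jordan form J = [[1, 1, 0], [0, 1, 0], [0, 0, 1]] with A = PJP^{-1}, so e^{tA} = P e^{tJ} P^{-1}.

For a Jordan block J_k(λ), e^{tJ_k(λ)} = e^{λt} · (I + tN + t^2 N^2/2! + ... + t^{k-1} N^{k-1}/(k-1)!) where N is the nilpotent superdiagonal part.

Assembling the blocks and conjugating back gives the entries of e^{tA} as shown above.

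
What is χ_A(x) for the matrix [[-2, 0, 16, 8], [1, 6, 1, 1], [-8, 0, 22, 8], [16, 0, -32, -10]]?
xI - A = [[x + 2, 0, -16, -8], [-1, x - 6, -1, -1], [8, 0, x - 22, -8], [-16, 0, 32, x + 10]].

Expanding det(xI - A) along the first row:
det(xI - A) = + (x + 2)·det([[x - 6, -1, -1], [0, x - 22, -8], [0, 32, x + 10]]) - (0)·det([[-1, -1, -1], [8, x - 22, -8], [-16, 32, x + 10]]) + (-16)·det([[-1, x - 6, -1], [8, 0, -8], [-16, 0, x + 10]]) - (-8)·det([[-1, x - 6, -1], [8, 0, x - 22], [-16, 0, 32]]).

Evaluating gives χ_A(x) = x^4 - 16x^3 + 72x^2 - 432 = (x - 6)^3(x + 2).

χ_A(x) = (x - 6)^3(x + 2)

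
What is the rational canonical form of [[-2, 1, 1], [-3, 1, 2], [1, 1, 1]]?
R = [[0, 0, 3], [1, 0, 3], [0, 1, 0]]

The invariant factors of A (the non-unit diagonal entries of the Smith normal form of xI - A over ℚ[x]) are x^3 - 3x - 3, each dividing the next. The characteristic polynomial is their product, x^3 - 3x - 3.

The rational canonical form is the block-diagonal matrix of companion matrices C(f_i):
R = [[0, 0, 3], [1, 0, 3], [0, 1, 0]].

Note the characteristic polynomial does not split into linear factors over ℚ, so A has no Jordan form over ℚ; the rational canonical form exists over any field.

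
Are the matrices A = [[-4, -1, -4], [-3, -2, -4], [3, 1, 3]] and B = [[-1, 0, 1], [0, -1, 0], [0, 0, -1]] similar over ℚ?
Two matrices over a field are similar if and only if they have the same invariant factors.

Both A and B have characteristic polynomial (x + 1)^3 and minimal polynomial (x + 1)^2. Computing further, both have invariant factors x + 1, (x + 1)^2. Hence A and B are similar.

Yes.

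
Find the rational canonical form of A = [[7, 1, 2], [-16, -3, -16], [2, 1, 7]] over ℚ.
R = [[5, 0, 0], [0, 0, -5], [0, 1, 6]]

The invariant factors of A (the non-unit diagonal entries of the Smith normal form of xI - A over ℚ[x]) are x - 5, (x - 5)(x - 1), each dividing the next. The characteristic polynomial is their product, (x - 5)^2(x - 1).

The rational canonical form is the block-diagonal matrix of companion matrices C(f_i):
R = [[5, 0, 0], [0, 0, -5], [0, 1, 6]].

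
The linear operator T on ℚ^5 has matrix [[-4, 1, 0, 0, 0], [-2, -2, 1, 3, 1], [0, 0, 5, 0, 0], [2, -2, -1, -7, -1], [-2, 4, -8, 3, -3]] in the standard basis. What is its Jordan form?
J = [[-4, 1, 0, 0, 0], [0, -4, 1, 0, 0], [0, 0, -4, 0, 0], [0, 0, 0, -4, 0], [0, 0, 0, 0, 5]]

The characteristic polynomial is det(xI - A) = (x - 5)(x + 4)^4, so the eigenvalues are -4 (algebraic multiplicity 4), 5 (algebraic multiplicity 1).

For λ = -4: rank(A + 4I) = 3, rank((A + 4I)^2) = 2, rank((A + 4I)^3) = 1. The eigenspace has dimension 5 - 3 = 2, so there are 2 Jordan blocks; the rank sequence gives block sizes [3, 1].

For λ = 5: algebraic multiplicity 1 gives one 1×1 block.

Assembling the blocks gives the Jordan form J above.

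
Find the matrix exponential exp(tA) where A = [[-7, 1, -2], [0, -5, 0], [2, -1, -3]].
e^{tA} = [[(1 - 2*t)*e^{-5*t}, t*e^{-5*t}, -2*t*e^{-5*t}], [0, e^{-5*t}, 0], [2*t*e^{-5*t}, -t*e^{-5*t}, (2*t + 1)*e^{-5*t}]]

A has Jordan form J = [[-5, 1, 0], [0, -5, 0], [0, 0, -5]] with A = PJP^{-1}, so e^{tA} = P e^{tJ} P^{-1}.

For a Jordan block J_k(λ), e^{tJ_k(λ)} = e^{λt} · (I + tN + t^2 N^2/2! + ... + t^{k-1} N^{k-1}/(k-1)!) where N is the nilpotent superdiagonal part.

Assembling the blocks and conjugating back gives the entries of e^{tA} as shown above.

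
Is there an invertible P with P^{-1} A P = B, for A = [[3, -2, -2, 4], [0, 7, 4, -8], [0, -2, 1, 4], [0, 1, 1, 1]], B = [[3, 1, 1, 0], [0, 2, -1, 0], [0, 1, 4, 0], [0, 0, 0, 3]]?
Two matrices over a field are similar if and only if they have the same invariant factors.

Both A and B have characteristic polynomial (x - 3)^4 and minimal polynomial (x - 3)^2. Computing further, both have invariant factors x - 3, x - 3, (x - 3)^2. Hence A and B are similar.

Yes.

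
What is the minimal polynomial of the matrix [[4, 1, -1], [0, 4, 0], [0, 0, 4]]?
m_A(x) = (x - 4)^2

The characteristic polynomial factors as (x - 4)^3. The minimal polynomial is ∏(x - λ)^{k_λ} where k_λ is the size of the largest Jordan block at λ.

For λ = 4: rank(A - 4I) = 1, and the largest Jordan block has size 2 (the smallest k with rank((A - 4I)^k) = rank((A - 4I)^(k+1))).

So m_A(x) = (x - 4)^2.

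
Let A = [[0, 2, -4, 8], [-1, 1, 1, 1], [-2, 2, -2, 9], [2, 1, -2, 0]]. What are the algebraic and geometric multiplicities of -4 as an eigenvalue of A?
algebraic multiplicity 1, geometric multiplicity 1

The characteristic polynomial is (x - 1)^3(x + 4), so the factor x + 4 appears with exponent 1: the algebraic multiplicity is 1.

rank(A + 4I) = 3, so the eigenspace has dimension 4 - 3 = 1: the geometric multiplicity is 1.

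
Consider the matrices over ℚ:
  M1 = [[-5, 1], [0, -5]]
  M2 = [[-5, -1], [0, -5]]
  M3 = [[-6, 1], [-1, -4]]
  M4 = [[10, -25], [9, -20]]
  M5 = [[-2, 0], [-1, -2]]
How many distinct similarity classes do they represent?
2 classes: {M1, M2, M3, M4}, {M5}

Characteristic polynomials: χ_{M1} = (x + 5)^2, χ_{M2} = (x + 5)^2, χ_{M3} = (x + 5)^2, χ_{M4} = (x + 5)^2, χ_{M5} = (x + 2)^2.

{M1, M2, M3, M4}: invariant factors (x + 5)^2.

{M5}: invariant factors (x + 2)^2.

Matrices are similar if and only if their invariant-factor lists agree; the partition into similarity classes is {M1, M2, M3, M4}, {M5}.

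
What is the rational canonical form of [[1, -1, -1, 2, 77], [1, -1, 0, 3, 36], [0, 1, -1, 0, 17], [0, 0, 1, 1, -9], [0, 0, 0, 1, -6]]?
R = [[0, 0, 0, 0, 32], [1, 0, 0, 0, 48], [0, 1, 0, 0, 16], [0, 0, 1, 0, -8], [0, 0, 0, 1, -6]]

The invariant factors of A (the non-unit diagonal entries of the Smith normal form of xI - A over ℚ[x]) are (x - 2)(x + 2)^4, each dividing the next. The characteristic polynomial is their product, (x - 2)(x + 2)^4.

The rational canonical form is the block-diagonal matrix of companion matrices C(f_i):
R = [[0, 0, 0, 0, 32], [1, 0, 0, 0, 48], [0, 1, 0, 0, 16], [0, 0, 1, 0, -8], [0, 0, 0, 1, -6]].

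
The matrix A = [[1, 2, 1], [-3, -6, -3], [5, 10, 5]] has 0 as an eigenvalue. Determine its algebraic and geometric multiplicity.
algebraic multiplicity 3, geometric multiplicity 2

The characteristic polynomial is x^3, so the factor x appears with exponent 3: the algebraic multiplicity is 3.

rank(A) = 1, so the eigenspace has dimension 3 - 1 = 2: the geometric multiplicity is 2.

Since 2 < 3, A is not diagonalizable.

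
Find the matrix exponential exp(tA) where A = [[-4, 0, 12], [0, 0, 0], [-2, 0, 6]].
e^{tA} = [[3 - 2*e^{2*t}, 0, 6*e^{2*t} - 6], [0, 1, 0], [1 - e^{2*t}, 0, 3*e^{2*t} - 2]]

A has Jordan form J = [[0, 0, 0], [0, 0, 0], [0, 0, 2]] with A = PJP^{-1}, so e^{tA} = P e^{tJ} P^{-1}.

For a Jordan block J_k(λ), e^{tJ_k(λ)} = e^{λt} · (I + tN + t^2 N^2/2! + ... + t^{k-1} N^{k-1}/(k-1)!) where N is the nilpotent superdiagonal part.

Assembling the blocks and conjugating back gives the entries of e^{tA} as shown above.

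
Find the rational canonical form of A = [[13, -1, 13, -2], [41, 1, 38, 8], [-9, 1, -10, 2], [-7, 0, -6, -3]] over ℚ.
R = [[-3, 0, 0, 0], [0, 0, 0, -36], [0, 1, 0, 9], [0, 0, 1, 4]]

The invariant factors of A (the non-unit diagonal entries of the Smith normal form of xI - A over ℚ[x]) are x + 3, (x - 4)(x - 3)(x + 3), each dividing the next. The characteristic polynomial is their product, (x - 4)(x - 3)(x + 3)^2.

The rational canonical form is the block-diagonal matrix of companion matrices C(f_i):
R = [[-3, 0, 0, 0], [0, 0, 0, -36], [0, 1, 0, 9], [0, 0, 1, 4]].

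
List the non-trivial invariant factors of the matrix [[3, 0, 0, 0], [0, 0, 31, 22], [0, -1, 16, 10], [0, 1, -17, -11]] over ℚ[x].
x - 3, (x - 3)^2(x + 1)

The Jordan structure of A has elementary divisors (x + 1), (x - 3)^2, (x - 3). Arranging the block sizes at each eigenvalue in decreasing order and taking row products gives the invariant factors.

Invariant factors (smallest first, each dividing the next): x - 3, (x - 3)^2(x + 1).

Check: the last factor (x - 3)^2(x + 1) is the minimal polynomial, and the product (x - 3)^3(x + 1) is the characteristic polynomial.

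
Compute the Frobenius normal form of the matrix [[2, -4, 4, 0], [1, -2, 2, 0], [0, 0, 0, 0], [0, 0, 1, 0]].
R = [[0, 0, 0, 0], [1, 0, 0, 0], [0, 0, 0, 0], [0, 0, 1, 0]]

The invariant factors of A (the non-unit diagonal entries of the Smith normal form of xI - A over ℚ[x]) are x^2, x^2, each dividing the next. The characteristic polynomial is their product, x^4.

The rational canonical form is the block-diagonal matrix of companion matrices C(f_i):
R = [[0, 0, 0, 0], [1, 0, 0, 0], [0, 0, 0, 0], [0, 0, 1, 0]].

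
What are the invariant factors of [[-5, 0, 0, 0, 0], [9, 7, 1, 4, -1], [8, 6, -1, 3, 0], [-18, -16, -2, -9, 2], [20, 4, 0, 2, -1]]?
x + 1, (x + 1)^3(x + 5)

The Jordan structure of A has elementary divisors (x + 5), (x + 1)^3, (x + 1). Arranging the block sizes at each eigenvalue in decreasing order and taking row products gives the invariant factors.

Invariant factors (smallest first, each dividing the next): x + 1, (x + 1)^3(x + 5).

Check: the last factor (x + 1)^3(x + 5) is the minimal polynomial, and the product (x + 1)^4(x + 5) is the characteristic polynomial.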